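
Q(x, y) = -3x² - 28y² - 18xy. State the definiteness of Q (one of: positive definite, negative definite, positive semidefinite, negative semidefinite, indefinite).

negative definite

The symmetric matrix of Q is [[-3, -9], [-9, -28]].
For the 2×2 matrix [[-3, -9], [-9, -28]]: det = -3·-28 − (-9)² = 3, trace = -31.
det > 0 so both eigenvalues share the sign of the trace; trace = -31 < 0 ⇒ both negative.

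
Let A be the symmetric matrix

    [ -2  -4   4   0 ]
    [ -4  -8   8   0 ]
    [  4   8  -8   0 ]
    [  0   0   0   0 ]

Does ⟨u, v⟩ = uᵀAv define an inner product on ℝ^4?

no

Symmetric row and column elimination reduces A to a congruent diagonal form with pivots -2, 0, 0, 0.
So there are 1 negative, 3 zero pivots.
Hence Q is negative semidefinite.
⟨·,·⟩ is an inner product exactly when A is positive definite.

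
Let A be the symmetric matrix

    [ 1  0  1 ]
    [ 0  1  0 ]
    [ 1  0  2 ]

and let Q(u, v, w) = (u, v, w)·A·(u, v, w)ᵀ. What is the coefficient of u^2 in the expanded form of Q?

The coefficient of u^2 is the diagonal entry A[1,1] = 1.

1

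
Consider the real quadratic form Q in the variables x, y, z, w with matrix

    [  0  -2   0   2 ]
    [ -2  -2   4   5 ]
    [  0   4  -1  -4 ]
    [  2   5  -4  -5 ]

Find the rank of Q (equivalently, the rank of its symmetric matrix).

4

Row reduction of A gives 4 nonzero rows, so rank A = 4.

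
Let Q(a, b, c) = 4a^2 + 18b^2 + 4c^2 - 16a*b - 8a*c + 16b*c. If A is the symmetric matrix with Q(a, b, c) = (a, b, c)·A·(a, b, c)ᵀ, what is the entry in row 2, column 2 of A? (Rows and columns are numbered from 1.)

The coefficient of b^2 in Q is 18, and that is exactly A[2,2].

18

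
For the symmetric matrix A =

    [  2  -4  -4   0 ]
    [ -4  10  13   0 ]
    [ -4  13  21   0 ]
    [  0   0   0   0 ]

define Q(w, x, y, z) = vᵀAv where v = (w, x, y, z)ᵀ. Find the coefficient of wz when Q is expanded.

The coefficient of wz is A[1,4] + A[4,1] = 2·0 = 0.

0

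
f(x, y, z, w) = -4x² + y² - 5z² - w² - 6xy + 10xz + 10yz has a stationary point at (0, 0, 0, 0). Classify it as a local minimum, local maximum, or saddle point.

saddle point

The Hessian at the origin is H = [[-8, -6, 10, 0], [-6, 2, 10, 0], [10, 10, -10, 0], [0, 0, 0, -2]].
Symmetric row and column elimination reduces H to a congruent diagonal form with pivots -8, 13/2, 20/13, -2.
That gives 2 positive, 2 negative pivots.
H is indefinite, so the origin is a saddle point.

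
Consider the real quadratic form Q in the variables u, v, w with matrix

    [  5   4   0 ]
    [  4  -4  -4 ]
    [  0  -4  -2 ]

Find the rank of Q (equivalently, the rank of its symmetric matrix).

Symmetric row and column elimination reduces A to a congruent diagonal form with pivots 5, -36/5, 2/9.
So there are 2 positive, 1 negative pivots.
The rank is the number of nonzero pivots: 3.

3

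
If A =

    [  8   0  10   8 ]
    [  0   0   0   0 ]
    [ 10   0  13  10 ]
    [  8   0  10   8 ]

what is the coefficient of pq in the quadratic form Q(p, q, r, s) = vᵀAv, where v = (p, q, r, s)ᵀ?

0

The coefficient of pq is A[1,2] + A[2,1] = 2·0 = 0.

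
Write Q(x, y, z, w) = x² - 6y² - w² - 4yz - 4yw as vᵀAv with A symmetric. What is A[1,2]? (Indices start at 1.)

0

The coefficient of x·y in Q is 0. For a symmetric A this equals A[1,2] + A[2,1] = 2·A[1,2].
So A[1,2] = 0/2 = 0.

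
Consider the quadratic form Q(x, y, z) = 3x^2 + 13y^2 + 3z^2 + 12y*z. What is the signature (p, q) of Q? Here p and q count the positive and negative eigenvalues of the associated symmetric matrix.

The associated matrix is A = [[3, 0, 0], [0, 13, 6], [0, 6, 3]].
Symmetric row and column elimination reduces A to a congruent diagonal form with pivots 3, 13, 3/13.
That gives 3 positive pivots.

(3, 0)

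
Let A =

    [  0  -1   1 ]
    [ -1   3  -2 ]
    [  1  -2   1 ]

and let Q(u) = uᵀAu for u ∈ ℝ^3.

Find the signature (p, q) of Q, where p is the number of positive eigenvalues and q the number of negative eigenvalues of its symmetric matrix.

By Sylvester's law of inertia any congruent diagonalization of A has 1 positive, 1 negative and 1 zero entries.

(1, 1)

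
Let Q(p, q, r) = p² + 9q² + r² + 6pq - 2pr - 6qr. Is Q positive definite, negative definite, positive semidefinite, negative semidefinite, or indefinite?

The associated matrix is A = [[1, 3, -1], [3, 9, -3], [-1, -3, 1]].
Congruent diagonalization of A (simultaneous row and column reduction) yields pivots 1, 0, 0.
Counting signs: 1 positive, 2 zero.
Hence Q is positive semidefinite.

positive semidefinite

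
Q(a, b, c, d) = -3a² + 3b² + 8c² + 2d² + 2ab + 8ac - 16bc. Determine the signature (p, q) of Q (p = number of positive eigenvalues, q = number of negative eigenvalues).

(2, 1)

The symmetric matrix is A = [[-3, 1, 4, 0], [1, 3, -8, 0], [4, -8, 8, 0], [0, 0, 0, 2]].
Row-reducing A symmetrically gives the diagonal entries -3, 10/3, 0, 2.
So there are 2 positive, 1 negative, 1 zero pivots.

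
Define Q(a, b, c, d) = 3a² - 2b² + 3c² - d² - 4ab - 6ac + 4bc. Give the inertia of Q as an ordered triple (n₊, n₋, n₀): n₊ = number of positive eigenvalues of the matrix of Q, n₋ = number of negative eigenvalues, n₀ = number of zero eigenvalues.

(1, 2, 1)

Write A = [[3, -2, -3, 0], [-2, -2, 2, 0], [-3, 2, 3, 0], [0, 0, 0, -1]].
Symmetric row and column elimination reduces A to a congruent diagonal form with pivots 3, -10/3, 0, -1.
Counting signs: 1 positive, 2 negative, 1 zero.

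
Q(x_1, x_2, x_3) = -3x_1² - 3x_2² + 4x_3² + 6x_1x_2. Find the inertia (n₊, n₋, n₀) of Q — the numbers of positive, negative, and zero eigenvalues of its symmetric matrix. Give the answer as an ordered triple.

The associated matrix is A = [[-3, 3, 0], [3, -3, 0], [0, 0, 4]].
Congruent diagonalization of A (simultaneous row and column reduction) yields pivots -3, 0, 4.
So there are 1 positive, 1 negative, 1 zero pivots.

(1, 1, 1)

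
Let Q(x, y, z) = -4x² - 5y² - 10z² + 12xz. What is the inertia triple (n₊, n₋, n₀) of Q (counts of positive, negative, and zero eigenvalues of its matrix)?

(0, 3, 0)

The symmetric matrix is A = [[-4, 0, 6], [0, -5, 0], [6, 0, -10]].
Applying the same elementary operations to the rows and columns of A produces a congruent diagonal matrix with entries -4, -5, -1.
That gives 3 negative pivots.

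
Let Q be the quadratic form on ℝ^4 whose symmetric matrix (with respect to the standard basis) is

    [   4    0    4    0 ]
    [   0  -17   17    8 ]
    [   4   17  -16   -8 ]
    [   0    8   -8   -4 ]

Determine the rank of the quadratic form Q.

Congruent diagonalization of A (simultaneous row and column reduction) yields pivots 4, -17, -3, -4/17.
So there are 1 positive, 3 negative pivots.
The rank is the number of nonzero pivots: 4.

4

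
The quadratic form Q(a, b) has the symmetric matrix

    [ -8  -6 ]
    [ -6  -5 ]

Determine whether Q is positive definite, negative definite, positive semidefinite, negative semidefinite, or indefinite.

negative definite

For the 2×2 matrix [[-8, -6], [-6, -5]]: det = -8·-5 − (-6)² = 4, trace = -13.
det > 0 so both eigenvalues share the sign of the trace; trace = -13 < 0 ⇒ both negative.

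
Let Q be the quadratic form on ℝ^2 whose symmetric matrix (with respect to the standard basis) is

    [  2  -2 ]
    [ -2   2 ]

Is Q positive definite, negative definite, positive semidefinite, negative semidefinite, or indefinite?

positive semidefinite

Row-reducing A symmetrically gives the diagonal entries 2, 0.
Counting signs: 1 positive, 1 zero.
Hence Q is positive semidefinite.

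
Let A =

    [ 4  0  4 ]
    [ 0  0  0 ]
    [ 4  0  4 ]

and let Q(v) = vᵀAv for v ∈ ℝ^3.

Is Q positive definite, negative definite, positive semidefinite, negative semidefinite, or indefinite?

positive semidefinite

Row-reducing A symmetrically gives the diagonal entries 4, 0, 0.
Counting signs: 1 positive, 2 zero.
Hence Q is positive semidefinite.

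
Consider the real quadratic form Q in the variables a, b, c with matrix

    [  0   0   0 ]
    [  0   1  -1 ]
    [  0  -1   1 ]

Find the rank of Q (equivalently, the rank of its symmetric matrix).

1

Applying the same elementary operations to the rows and columns of A produces a congruent diagonal matrix with entries 0, 1, 0.
Counting signs: 1 positive, 2 zero.
The rank is the number of nonzero pivots: 1.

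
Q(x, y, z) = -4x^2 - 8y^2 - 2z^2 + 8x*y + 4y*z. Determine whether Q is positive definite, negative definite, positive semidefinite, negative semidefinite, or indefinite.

The symmetric matrix of Q is A = [[-4, 4, 0], [4, -8, 2], [0, 2, -2]].
Leading principal minors: Δ_1 = -4, Δ_2 = 16, Δ_3 = -16.
The signs alternate starting with Δ_1 < 0, so by Sylvester's criterion Q is negative definite.

negative definite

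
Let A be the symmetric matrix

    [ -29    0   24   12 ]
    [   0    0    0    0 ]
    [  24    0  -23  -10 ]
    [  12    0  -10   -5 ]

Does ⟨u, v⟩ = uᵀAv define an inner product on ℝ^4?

Row-reducing A symmetrically gives the diagonal entries -29, 0, -91/29, -3/91.
So there are 3 negative, 1 zero pivots.
Hence Q is negative semidefinite.
⟨·,·⟩ is an inner product exactly when A is positive definite.

no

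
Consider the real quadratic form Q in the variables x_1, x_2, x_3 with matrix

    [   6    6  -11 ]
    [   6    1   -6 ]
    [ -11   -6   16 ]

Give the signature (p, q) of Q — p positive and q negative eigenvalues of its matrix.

Congruent diagonalization of A (simultaneous row and column reduction) yields pivots 6, -5, 5/6.
Counting signs: 2 positive, 1 negative.

(2, 1)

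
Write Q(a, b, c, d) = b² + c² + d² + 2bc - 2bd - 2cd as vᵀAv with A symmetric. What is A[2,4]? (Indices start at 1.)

-1

The coefficient of b·d in Q is -2. For a symmetric A this equals A[2,4] + A[4,2] = 2·A[2,4].
So A[2,4] = -2/2 = -1.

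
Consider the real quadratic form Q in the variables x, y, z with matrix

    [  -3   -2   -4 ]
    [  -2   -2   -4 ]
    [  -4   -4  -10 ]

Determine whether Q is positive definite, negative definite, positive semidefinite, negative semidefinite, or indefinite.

Symmetric row and column elimination reduces A to a congruent diagonal form with pivots -3, -2/3, -2.
So there are 3 negative pivots.
Hence Q is negative definite.

negative definite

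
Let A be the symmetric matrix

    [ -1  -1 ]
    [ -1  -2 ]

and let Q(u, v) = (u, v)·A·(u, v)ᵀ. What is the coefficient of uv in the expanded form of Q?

-2

The coefficient of uv is A[1,2] + A[2,1] = 2·(-1) = -2.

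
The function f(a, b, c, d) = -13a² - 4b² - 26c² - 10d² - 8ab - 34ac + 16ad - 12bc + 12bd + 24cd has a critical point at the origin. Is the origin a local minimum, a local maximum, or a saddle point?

The Hessian at the origin is H = [[-26, -8, -34, 16], [-8, -8, -12, 12], [-34, -12, -52, 24], [16, 12, 24, -20]].
Applying the same elementary operations to the rows and columns of H produces a congruent diagonal matrix with entries -26, -72/13, -64/9, -15/16.
That gives 4 negative pivots.
H is negative definite, so the origin is a strict local maximum.

local maximum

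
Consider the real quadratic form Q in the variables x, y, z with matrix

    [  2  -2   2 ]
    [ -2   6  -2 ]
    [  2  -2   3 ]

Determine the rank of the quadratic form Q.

Applying the same elementary operations to the rows and columns of A produces a congruent diagonal matrix with entries 2, 4, 1.
So there are 3 positive pivots.
The rank is the number of nonzero pivots: 3.

3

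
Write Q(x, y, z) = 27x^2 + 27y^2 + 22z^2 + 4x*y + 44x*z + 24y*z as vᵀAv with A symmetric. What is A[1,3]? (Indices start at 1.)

The coefficient of x·z in Q is 44. For a symmetric A this equals A[1,3] + A[3,1] = 2·A[1,3].
So A[1,3] = 44/2 = 22.

22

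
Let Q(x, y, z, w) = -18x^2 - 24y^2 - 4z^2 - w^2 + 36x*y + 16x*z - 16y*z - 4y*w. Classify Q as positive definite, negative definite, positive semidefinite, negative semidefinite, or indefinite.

negative definite

The symmetric matrix of Q is A = [[-18, 18, 8, 0], [18, -24, -8, -2], [8, -8, -4, 0], [0, -2, 0, -1]].
Leading principal minors: Δ_1 = -18, Δ_2 = 108, Δ_3 = -48, Δ_4 = 16.
The signs alternate starting with Δ_1 < 0, so by Sylvester's criterion Q is negative definite.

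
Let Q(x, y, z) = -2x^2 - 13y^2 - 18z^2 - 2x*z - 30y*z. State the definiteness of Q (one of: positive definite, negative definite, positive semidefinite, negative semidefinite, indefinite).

negative definite

The symmetric matrix of Q is A = [[-2, 0, -1], [0, -13, -15], [-1, -15, -18]].
Leading principal minors: Δ_1 = -2, Δ_2 = 26, Δ_3 = -5.
The signs alternate starting with Δ_1 < 0, so by Sylvester's criterion Q is negative definite.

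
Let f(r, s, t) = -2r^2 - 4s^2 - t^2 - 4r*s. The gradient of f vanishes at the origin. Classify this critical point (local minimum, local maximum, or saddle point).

local maximum

The Hessian at the origin is H = [[-4, -4, 0], [-4, -8, 0], [0, 0, -2]].
Row-reducing H symmetrically gives the diagonal entries -4, -4, -2.
So there are 3 negative pivots.
H is negative definite, so the origin is a strict local maximum.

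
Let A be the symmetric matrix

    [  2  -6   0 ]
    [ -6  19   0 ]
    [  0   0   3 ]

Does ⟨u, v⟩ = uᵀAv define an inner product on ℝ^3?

Leading principal minors: Δ_1 = 2, Δ_2 = 2, Δ_3 = 6.
All leading principal minors are positive, so by Sylvester's criterion Q is positive definite.
⟨·,·⟩ is an inner product exactly when A is positive definite.

yes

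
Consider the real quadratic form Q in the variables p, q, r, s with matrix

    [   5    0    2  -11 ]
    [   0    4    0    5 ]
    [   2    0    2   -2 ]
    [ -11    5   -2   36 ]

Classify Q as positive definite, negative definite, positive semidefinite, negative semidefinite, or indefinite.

Leading principal minors: Δ_1 = 5, Δ_2 = 20, Δ_3 = 24, Δ_4 = 18.
All leading principal minors are positive, so by Sylvester's criterion Q is positive definite.

positive definite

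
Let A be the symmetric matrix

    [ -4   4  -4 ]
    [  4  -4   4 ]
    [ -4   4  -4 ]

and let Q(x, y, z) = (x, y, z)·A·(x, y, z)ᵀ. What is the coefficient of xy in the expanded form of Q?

8

The coefficient of xy is A[1,2] + A[2,1] = 2·4 = 8.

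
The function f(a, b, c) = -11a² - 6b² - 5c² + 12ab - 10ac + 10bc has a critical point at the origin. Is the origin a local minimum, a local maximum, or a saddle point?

The Hessian at the origin is H = [[-22, 12, -10], [12, -12, 10], [-10, 10, -10]].
Symmetric row and column elimination reduces H to a congruent diagonal form with pivots -22, -60/11, -5/3.
So there are 3 negative pivots.
H is negative definite, so the origin is a strict local maximum.

local maximum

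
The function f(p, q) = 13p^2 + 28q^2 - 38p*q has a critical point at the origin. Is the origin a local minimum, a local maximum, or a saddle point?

The Hessian at the origin is H = [[26, -38], [-38, 56]].
det H = 26·56 − (-38)² = 12 > 0 and H[1,1] = 26 > 0, so H is positive definite.
Therefore the origin is a local minimum.

local minimum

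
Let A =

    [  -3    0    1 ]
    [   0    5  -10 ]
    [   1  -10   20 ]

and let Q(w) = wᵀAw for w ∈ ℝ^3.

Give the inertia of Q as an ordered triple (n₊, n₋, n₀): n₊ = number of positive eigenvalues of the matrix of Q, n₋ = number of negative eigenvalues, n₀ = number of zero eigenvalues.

(2, 1, 0)

An LDLᵀ factorisation of A has diagonal entries -3, 5, 1/3.
That gives 2 positive, 1 negative pivots.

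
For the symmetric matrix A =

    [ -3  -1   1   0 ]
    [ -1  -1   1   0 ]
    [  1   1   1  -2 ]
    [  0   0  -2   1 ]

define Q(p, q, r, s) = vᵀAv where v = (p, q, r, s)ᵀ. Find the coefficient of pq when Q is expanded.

-2

The coefficient of pq is A[1,2] + A[2,1] = 2·(-1) = -2.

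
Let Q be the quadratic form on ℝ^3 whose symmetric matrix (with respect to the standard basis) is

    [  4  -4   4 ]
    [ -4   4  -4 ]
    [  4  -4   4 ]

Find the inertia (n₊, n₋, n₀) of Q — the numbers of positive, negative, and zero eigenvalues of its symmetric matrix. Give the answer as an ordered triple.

Applying the same elementary operations to the rows and columns of A produces a congruent diagonal matrix with entries 4, 0, 0.
So there are 1 positive, 2 zero pivots.

(1, 0, 2)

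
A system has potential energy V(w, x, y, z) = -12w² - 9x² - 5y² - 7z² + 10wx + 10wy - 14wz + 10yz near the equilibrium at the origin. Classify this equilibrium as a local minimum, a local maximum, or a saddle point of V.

The Hessian at the origin is H = [[-24, 10, 10, -14], [10, -18, 0, 0], [10, 0, -10, 10], [-14, 0, 10, -14]].
Symmetric row and column elimination reduces H to a congruent diagonal form with pivots -24, -83/6, -380/83, -40/19.
Counting signs: 4 negative.
H is negative definite, so the origin is a strict local maximum.

local maximum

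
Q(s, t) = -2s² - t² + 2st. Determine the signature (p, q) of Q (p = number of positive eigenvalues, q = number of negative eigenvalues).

(0, 2)

The associated matrix is A = [[-2, 1], [1, -1]].
Congruent diagonalization of A (simultaneous row and column reduction) yields pivots -2, -1/2.
That gives 2 negative pivots.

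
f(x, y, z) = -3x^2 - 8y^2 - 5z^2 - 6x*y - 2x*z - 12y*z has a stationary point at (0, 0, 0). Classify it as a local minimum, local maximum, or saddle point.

saddle point

The Hessian at the origin is H = [[-6, -6, -2], [-6, -16, -12], [-2, -12, -10]].
Row-reducing H symmetrically gives the diagonal entries -6, -10, 2/3.
Counting signs: 1 positive, 2 negative.
H is indefinite, so the origin is a saddle point.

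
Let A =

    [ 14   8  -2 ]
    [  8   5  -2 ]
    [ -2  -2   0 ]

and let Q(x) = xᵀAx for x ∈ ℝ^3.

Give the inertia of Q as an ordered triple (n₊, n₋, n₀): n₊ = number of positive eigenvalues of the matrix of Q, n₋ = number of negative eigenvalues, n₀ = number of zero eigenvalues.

(2, 1, 0)

An LDLᵀ factorisation of A has diagonal entries 14, 3/7, -2.
Counting signs: 2 positive, 1 negative.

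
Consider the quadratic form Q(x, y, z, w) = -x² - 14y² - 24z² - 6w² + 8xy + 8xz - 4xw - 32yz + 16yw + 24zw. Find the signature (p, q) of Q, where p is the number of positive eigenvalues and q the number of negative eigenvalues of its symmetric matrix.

(1, 2)

Write A = [[-1, 4, 4, -2], [4, -14, -16, 8], [4, -16, -24, 12], [-2, 8, 12, -6]].
Row-reducing A symmetrically gives the diagonal entries -1, 2, -8, 0.
So there are 1 positive, 2 negative, 1 zero pivots.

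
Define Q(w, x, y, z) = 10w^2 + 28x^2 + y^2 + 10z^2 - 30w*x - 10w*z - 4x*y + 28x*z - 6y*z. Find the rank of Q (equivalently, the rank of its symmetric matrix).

4

The associated matrix is A = [[10, -15, 0, -5], [-15, 28, -2, 14], [0, -2, 1, -3], [-5, 14, -3, 10]].
Applying the same elementary operations to the rows and columns of A produces a congruent diagonal matrix with entries 10, 11/2, 3/11, -5/3.
Counting signs: 3 positive, 1 negative.
The rank is the number of nonzero pivots: 4.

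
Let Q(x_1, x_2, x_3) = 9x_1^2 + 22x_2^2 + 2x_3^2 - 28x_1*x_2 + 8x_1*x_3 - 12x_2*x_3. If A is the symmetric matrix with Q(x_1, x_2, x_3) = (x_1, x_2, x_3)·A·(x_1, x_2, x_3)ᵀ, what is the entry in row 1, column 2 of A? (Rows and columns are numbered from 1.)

-14

The coefficient of x_1·x_2 in Q is -28. For a symmetric A this equals A[1,2] + A[2,1] = 2·A[1,2].
So A[1,2] = -28/2 = -14.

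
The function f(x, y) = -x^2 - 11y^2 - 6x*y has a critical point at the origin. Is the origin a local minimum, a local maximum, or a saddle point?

local maximum

The Hessian at the origin is H = [[-2, -6], [-6, -22]].
det H = -2·-22 − (-6)² = 8 > 0 and H[1,1] = -2 < 0, so H is negative definite.
Therefore the origin is a local maximum.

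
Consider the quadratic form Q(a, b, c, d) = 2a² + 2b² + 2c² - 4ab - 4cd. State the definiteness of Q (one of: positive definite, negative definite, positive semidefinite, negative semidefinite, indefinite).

indefinite

Write A = [[2, -2, 0, 0], [-2, 2, 0, 0], [0, 0, 2, -2], [0, 0, -2, 0]].
Symmetric row and column elimination reduces A to a congruent diagonal form with pivots 2, 0, 2, -2.
That gives 2 positive, 1 negative, 1 zero pivots.
Hence Q is indefinite.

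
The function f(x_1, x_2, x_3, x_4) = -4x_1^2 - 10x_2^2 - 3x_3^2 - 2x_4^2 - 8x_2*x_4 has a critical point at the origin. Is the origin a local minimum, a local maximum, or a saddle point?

local maximum

The Hessian at the origin is H = [[-8, 0, 0, 0], [0, -20, 0, -8], [0, 0, -6, 0], [0, -8, 0, -4]].
Symmetric row and column elimination reduces H to a congruent diagonal form with pivots -8, -20, -6, -4/5.
So there are 4 negative pivots.
H is negative definite, so the origin is a strict local maximum.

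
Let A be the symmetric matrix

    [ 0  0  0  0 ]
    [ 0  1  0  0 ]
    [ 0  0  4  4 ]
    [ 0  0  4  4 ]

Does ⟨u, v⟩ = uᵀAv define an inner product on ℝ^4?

Congruent diagonalization of A (simultaneous row and column reduction) yields pivots 0, 1, 4, 0.
That gives 2 positive, 2 zero pivots.
Hence Q is positive semidefinite.
⟨·,·⟩ is an inner product exactly when A is positive definite.

no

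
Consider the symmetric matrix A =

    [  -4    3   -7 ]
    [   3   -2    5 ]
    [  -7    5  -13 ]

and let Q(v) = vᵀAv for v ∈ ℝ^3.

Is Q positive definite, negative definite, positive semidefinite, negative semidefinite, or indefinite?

Applying the same elementary operations to the rows and columns of A produces a congruent diagonal matrix with entries -4, 1/4, -1.
Counting signs: 1 positive, 2 negative.
Hence Q is indefinite.

indefinite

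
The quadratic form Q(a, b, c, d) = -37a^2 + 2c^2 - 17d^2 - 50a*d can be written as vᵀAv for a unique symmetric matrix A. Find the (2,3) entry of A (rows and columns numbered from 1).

0

The coefficient of b·c in Q is 0. For a symmetric A this equals A[2,3] + A[3,2] = 2·A[2,3].
So A[2,3] = 0/2 = 0.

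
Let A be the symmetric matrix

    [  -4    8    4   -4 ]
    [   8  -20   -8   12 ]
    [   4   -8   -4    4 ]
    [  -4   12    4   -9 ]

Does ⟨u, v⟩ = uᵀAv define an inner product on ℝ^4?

Congruent diagonalization of A (simultaneous row and column reduction) yields pivots -4, -4, 0, -1.
That gives 3 negative, 1 zero pivots.
Hence Q is negative semidefinite.
⟨·,·⟩ is an inner product exactly when A is positive definite.

no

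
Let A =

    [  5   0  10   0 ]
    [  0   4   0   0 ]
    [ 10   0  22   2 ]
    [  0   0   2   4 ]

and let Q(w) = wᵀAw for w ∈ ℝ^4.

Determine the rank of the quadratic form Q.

An LDLᵀ factorisation of A has diagonal entries 5, 4, 2, 2.
That gives 4 positive pivots.
The rank is the number of nonzero pivots: 4.

4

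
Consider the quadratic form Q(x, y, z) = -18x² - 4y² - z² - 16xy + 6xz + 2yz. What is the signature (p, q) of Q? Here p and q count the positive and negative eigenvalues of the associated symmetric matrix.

(0, 3)

The associated matrix is A = [[-18, -8, 3], [-8, -4, 1], [3, 1, -1]].
Congruent diagonalization of A (simultaneous row and column reduction) yields pivots -18, -4/9, -1/4.
So there are 3 negative pivots.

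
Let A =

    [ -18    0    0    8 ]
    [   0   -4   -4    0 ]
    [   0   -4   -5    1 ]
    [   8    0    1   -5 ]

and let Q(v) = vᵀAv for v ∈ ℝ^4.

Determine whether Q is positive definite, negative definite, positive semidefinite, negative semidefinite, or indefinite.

negative definite

Leading principal minors: Δ_1 = -18, Δ_2 = 72, Δ_3 = -72, Δ_4 = 32.
The signs alternate starting with Δ_1 < 0, so by Sylvester's criterion Q is negative definite.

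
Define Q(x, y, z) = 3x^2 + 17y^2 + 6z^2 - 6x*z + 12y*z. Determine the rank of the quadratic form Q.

Write A = [[3, 0, -3], [0, 17, 6], [-3, 6, 6]].
An LDLᵀ factorisation of A has diagonal entries 3, 17, 15/17.
Counting signs: 3 positive.
The rank is the number of nonzero pivots: 3.

3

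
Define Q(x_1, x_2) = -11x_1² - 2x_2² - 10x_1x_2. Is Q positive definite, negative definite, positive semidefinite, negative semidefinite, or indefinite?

indefinite

Write A = [[-11, -5], [-5, -2]].
An LDLᵀ factorisation of A has diagonal entries -11, 3/11.
That gives 1 positive, 1 negative pivots.
Hence Q is indefinite.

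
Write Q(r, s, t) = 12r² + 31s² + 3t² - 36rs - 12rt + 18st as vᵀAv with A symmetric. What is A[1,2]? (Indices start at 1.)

-18

The coefficient of r·s in Q is -36. For a symmetric A this equals A[1,2] + A[2,1] = 2·A[1,2].
So A[1,2] = -36/2 = -18.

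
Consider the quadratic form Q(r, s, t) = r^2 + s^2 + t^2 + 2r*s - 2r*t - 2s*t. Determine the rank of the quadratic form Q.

The associated matrix is A = [[1, 1, -1], [1, 1, -1], [-1, -1, 1]].
Symmetric row and column elimination reduces A to a congruent diagonal form with pivots 1, 0, 0.
So there are 1 positive, 2 zero pivots.
The rank is the number of nonzero pivots: 1.

1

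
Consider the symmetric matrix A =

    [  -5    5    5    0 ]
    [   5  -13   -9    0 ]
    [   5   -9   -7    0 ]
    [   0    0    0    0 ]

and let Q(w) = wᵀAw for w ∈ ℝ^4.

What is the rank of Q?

2

Congruent diagonalization of A (simultaneous row and column reduction) yields pivots -5, -8, 0, 0.
That gives 2 negative, 2 zero pivots.
The rank is the number of nonzero pivots: 2.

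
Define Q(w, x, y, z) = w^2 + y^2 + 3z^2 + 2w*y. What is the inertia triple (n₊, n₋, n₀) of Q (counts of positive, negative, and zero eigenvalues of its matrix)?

The symmetric matrix is A = [[1, 0, 1, 0], [0, 0, 0, 0], [1, 0, 1, 0], [0, 0, 0, 3]].
Symmetric row and column elimination reduces A to a congruent diagonal form with pivots 1, 0, 0, 3.
That gives 2 positive, 2 zero pivots.

(2, 0, 2)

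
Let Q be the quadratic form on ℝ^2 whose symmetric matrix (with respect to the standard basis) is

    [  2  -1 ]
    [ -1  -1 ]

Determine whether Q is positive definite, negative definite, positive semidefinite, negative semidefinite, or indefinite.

Congruent diagonalization of A (simultaneous row and column reduction) yields pivots 2, -3/2.
Counting signs: 1 positive, 1 negative.
Hence Q is indefinite.

indefinite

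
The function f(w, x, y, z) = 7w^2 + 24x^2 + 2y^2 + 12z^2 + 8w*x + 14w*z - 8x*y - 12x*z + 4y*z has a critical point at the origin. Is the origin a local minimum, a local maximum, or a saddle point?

local minimum

The Hessian at the origin is H = [[14, 8, 0, 14], [8, 48, -8, -12], [0, -8, 4, 4], [14, -12, 4, 24]].
Symmetric row and column elimination reduces H to a congruent diagonal form with pivots 14, 304/7, 48/19, 3/4.
That gives 4 positive pivots.
H is positive definite, so the origin is a strict local minimum.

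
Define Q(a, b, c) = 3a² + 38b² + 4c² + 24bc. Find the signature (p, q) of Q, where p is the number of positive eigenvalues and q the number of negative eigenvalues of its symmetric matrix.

(3, 0)

The symmetric matrix is A = [[3, 0, 0], [0, 38, 12], [0, 12, 4]].
Congruent diagonalization of A (simultaneous row and column reduction) yields pivots 3, 38, 4/19.
So there are 3 positive pivots.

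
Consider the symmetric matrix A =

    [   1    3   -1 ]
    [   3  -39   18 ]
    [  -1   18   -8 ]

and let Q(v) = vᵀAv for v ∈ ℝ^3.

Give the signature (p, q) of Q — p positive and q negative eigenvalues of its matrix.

(2, 1)

Symmetric row and column elimination reduces A to a congruent diagonal form with pivots 1, -48, 3/16.
That gives 2 positive, 1 negative pivots.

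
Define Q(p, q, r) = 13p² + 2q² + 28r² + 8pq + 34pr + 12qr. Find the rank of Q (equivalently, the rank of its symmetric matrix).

3

The symmetric matrix is A = [[13, 4, 17], [4, 2, 6], [17, 6, 28]].
Congruent diagonalization of A (simultaneous row and column reduction) yields pivots 13, 10/13, 5.
That gives 3 positive pivots.
The rank is the number of nonzero pivots: 3.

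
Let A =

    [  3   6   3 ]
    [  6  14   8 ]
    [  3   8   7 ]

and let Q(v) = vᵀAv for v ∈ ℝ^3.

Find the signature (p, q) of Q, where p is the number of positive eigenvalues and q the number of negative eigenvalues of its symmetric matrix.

(3, 0)

Applying the same elementary operations to the rows and columns of A produces a congruent diagonal matrix with entries 3, 2, 2.
That gives 3 positive pivots.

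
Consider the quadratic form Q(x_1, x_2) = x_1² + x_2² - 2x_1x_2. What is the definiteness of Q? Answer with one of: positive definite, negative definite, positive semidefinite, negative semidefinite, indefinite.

The symmetric matrix is A = [[1, -1], [-1, 1]].
Congruent diagonalization of A (simultaneous row and column reduction) yields pivots 1, 0.
So there are 1 positive, 1 zero pivots.
Hence Q is positive semidefinite.

positive semidefinite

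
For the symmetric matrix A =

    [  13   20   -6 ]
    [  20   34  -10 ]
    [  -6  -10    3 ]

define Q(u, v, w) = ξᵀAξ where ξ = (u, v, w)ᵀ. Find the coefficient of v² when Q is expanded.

34

The coefficient of v² is the diagonal entry A[2,2] = 34.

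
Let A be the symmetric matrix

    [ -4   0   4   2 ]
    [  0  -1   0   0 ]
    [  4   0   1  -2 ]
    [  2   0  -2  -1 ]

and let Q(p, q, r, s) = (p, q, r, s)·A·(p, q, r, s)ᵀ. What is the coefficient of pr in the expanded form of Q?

8

The coefficient of pr is A[1,3] + A[3,1] = 2·4 = 8.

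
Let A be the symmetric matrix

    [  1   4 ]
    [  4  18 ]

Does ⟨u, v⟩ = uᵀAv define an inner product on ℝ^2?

Symmetric row and column elimination reduces A to a congruent diagonal form with pivots 1, 2.
Counting signs: 2 positive.
Hence Q is positive definite.
⟨·,·⟩ is an inner product exactly when A is positive definite.

yes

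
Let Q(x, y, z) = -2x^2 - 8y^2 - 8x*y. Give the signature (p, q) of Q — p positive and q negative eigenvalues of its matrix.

(0, 1)

The associated matrix is A = [[-2, -4, 0], [-4, -8, 0], [0, 0, 0]].
Congruent diagonalization of A (simultaneous row and column reduction) yields pivots -2, 0, 0.
So there are 1 negative, 2 zero pivots.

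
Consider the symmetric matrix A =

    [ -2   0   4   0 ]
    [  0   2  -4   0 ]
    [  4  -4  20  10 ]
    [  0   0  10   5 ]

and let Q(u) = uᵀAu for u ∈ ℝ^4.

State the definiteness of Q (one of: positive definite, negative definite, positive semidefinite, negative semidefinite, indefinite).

indefinite

Applying the same elementary operations to the rows and columns of A produces a congruent diagonal matrix with entries -2, 2, 20, 0.
Counting signs: 2 positive, 1 negative, 1 zero.
Hence Q is indefinite.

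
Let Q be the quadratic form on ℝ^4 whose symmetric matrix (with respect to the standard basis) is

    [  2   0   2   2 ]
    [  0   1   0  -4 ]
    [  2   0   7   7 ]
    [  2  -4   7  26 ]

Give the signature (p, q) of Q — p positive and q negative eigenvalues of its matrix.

Row-reducing A symmetrically gives the diagonal entries 2, 1, 5, 3.
Counting signs: 4 positive.

(4, 0)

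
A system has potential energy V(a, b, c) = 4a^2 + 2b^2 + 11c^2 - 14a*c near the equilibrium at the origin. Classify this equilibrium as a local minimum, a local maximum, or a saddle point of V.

The Hessian at the origin is H = [[8, 0, -14], [0, 4, 0], [-14, 0, 22]].
Congruent diagonalization of H (simultaneous row and column reduction) yields pivots 8, 4, -5/2.
So there are 2 positive, 1 negative pivots.
H is indefinite, so the origin is a saddle point.

saddle point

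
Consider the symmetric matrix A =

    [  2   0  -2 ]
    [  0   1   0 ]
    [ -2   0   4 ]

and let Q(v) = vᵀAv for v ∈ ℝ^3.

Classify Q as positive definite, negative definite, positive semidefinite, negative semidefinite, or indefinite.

positive definite

Congruent diagonalization of A (simultaneous row and column reduction) yields pivots 2, 1, 2.
So there are 3 positive pivots.
Hence Q is positive definite.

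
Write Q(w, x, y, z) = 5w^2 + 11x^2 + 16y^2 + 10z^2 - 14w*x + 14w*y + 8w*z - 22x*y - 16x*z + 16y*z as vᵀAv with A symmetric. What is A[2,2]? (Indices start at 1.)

The coefficient of x^2 in Q is 11, and that is exactly A[2,2].

11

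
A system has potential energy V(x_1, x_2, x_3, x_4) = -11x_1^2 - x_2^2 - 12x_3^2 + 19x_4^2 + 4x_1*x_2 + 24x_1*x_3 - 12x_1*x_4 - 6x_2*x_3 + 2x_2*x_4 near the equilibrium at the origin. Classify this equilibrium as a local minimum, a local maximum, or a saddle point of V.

The Hessian at the origin is H = [[-22, 4, 24, -12], [4, -2, -6, 2], [24, -6, -24, 0], [-12, 2, 0, 38]].
Congruent diagonalization of H (simultaneous row and column reduction) yields pivots -22, -14/11, 30/7, 6.
That gives 2 positive, 2 negative pivots.
H is indefinite, so the origin is a saddle point.

saddle point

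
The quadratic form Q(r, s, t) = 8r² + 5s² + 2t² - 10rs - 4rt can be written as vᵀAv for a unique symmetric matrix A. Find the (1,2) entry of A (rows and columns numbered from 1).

-5

The coefficient of r·s in Q is -10. For a symmetric A this equals A[1,2] + A[2,1] = 2·A[1,2].
So A[1,2] = -10/2 = -5.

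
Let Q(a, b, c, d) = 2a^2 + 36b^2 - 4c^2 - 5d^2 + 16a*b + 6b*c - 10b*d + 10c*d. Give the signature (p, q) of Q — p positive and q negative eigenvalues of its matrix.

(3, 1)

Write A = [[2, 8, 0, 0], [8, 36, 3, -5], [0, 3, -4, 5], [0, -5, 5, -5]].
Congruent diagonalization of A (simultaneous row and column reduction) yields pivots 2, 4, -25/4, 1.
That gives 3 positive, 1 negative pivots.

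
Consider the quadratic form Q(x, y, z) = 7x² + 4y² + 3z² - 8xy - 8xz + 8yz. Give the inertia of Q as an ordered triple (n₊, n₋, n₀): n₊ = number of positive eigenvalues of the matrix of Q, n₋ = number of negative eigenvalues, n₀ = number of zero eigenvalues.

The associated matrix is A = [[7, -4, -4], [-4, 4, 4], [-4, 4, 3]].
Applying the same elementary operations to the rows and columns of A produces a congruent diagonal matrix with entries 7, 12/7, -1.
Counting signs: 2 positive, 1 negative.

(2, 1, 0)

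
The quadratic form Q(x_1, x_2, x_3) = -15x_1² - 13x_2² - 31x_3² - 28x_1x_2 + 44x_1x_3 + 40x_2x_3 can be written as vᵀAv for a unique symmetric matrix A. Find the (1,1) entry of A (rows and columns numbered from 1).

-15

The coefficient of x_1² in Q is -15, and that is exactly A[1,1].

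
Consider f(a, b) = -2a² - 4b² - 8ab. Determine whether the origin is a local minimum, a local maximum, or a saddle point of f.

The Hessian at the origin is H = [[-4, -8], [-8, -8]].
det H = -4·-8 − (-8)² = -32 < 0, so H is indefinite.
Therefore the origin is a saddle point.

saddle point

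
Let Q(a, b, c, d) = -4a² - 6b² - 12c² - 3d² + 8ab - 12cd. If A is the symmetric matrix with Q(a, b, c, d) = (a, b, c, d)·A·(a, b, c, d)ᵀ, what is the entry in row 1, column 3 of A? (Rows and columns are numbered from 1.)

The coefficient of a·c in Q is 0. For a symmetric A this equals A[1,3] + A[3,1] = 2·A[1,3].
So A[1,3] = 0/2 = 0.

0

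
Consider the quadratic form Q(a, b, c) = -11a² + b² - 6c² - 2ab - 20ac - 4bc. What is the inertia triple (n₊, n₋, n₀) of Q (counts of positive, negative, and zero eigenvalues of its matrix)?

(2, 1, 0)

Write A = [[-11, -1, -10], [-1, 1, -2], [-10, -2, -6]].
Applying the same elementary operations to the rows and columns of A produces a congruent diagonal matrix with entries -11, 12/11, 2.
So there are 2 positive, 1 negative pivots.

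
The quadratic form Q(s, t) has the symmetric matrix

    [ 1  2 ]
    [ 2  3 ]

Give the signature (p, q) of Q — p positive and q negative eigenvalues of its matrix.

(1, 1)

An LDLᵀ factorisation of A has diagonal entries 1, -1.
So there are 1 positive, 1 negative pivots.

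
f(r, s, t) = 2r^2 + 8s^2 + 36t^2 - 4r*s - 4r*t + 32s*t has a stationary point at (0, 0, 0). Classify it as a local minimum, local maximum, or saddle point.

local minimum

The Hessian at the origin is H = [[4, -4, -4], [-4, 16, 32], [-4, 32, 72]].
An LDLᵀ factorisation of H has diagonal entries 4, 12, 8/3.
That gives 3 positive pivots.
H is positive definite, so the origin is a strict local minimum.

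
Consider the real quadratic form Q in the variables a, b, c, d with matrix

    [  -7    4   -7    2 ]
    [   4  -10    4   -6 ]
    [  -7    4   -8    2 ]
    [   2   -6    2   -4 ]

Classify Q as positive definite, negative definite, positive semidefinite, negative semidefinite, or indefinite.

negative definite

Congruent diagonalization of A (simultaneous row and column reduction) yields pivots -7, -54/7, -1, -10/27.
So there are 4 negative pivots.
Hence Q is negative definite.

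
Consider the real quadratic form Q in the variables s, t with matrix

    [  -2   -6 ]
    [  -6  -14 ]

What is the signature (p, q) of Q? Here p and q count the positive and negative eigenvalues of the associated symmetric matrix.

(1, 1)

Row-reducing A symmetrically gives the diagonal entries -2, 4.
Counting signs: 1 positive, 1 negative.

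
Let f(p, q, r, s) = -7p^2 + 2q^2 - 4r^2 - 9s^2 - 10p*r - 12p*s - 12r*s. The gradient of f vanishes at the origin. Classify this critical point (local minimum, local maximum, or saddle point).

saddle point

The Hessian at the origin is H = [[-14, 0, -10, -12], [0, 4, 0, 0], [-10, 0, -8, -12], [-12, 0, -12, -18]].
Row-reducing H symmetrically gives the diagonal entries -14, 4, -6/7, 6.
Counting signs: 2 positive, 2 negative.
H is indefinite, so the origin is a saddle point.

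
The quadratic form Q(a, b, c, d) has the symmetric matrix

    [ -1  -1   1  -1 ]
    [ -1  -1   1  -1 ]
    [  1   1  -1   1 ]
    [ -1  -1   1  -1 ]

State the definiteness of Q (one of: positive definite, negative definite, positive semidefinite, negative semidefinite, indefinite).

Congruent diagonalization of A (simultaneous row and column reduction) yields pivots -1, 0, 0, 0.
So there are 1 negative, 3 zero pivots.
Hence Q is negative semidefinite.

negative semidefinite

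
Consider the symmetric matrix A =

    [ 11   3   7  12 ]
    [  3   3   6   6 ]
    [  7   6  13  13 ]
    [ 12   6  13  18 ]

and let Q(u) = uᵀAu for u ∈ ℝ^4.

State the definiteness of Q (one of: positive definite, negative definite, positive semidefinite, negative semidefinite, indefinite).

positive definite

An LDLᵀ factorisation of A has diagonal entries 11, 24/11, 7/8, 10/7.
That gives 4 positive pivots.
Hence Q is positive definite.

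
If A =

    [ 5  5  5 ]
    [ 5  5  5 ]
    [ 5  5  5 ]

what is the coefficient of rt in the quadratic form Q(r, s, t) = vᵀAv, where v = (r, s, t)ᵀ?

10

The coefficient of rt is A[1,3] + A[3,1] = 2·5 = 10.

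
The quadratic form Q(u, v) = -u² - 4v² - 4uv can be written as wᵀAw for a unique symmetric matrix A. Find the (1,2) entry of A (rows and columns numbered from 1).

The coefficient of u·v in Q is -4. For a symmetric A this equals A[1,2] + A[2,1] = 2·A[1,2].
So A[1,2] = -4/2 = -2.

-2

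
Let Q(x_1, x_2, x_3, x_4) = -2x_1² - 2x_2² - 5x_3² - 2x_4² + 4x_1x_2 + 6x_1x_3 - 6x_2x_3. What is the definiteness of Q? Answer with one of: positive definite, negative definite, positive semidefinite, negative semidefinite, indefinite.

The symmetric matrix is A = [[-2, 2, 3, 0], [2, -2, -3, 0], [3, -3, -5, 0], [0, 0, 0, -2]].
Symmetric row and column elimination reduces A to a congruent diagonal form with pivots -2, 0, -1/2, -2.
So there are 3 negative, 1 zero pivots.
Hence Q is negative semidefinite.

negative semidefinite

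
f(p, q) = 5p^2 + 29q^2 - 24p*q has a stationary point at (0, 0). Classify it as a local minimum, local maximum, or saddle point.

local minimum

The Hessian at the origin is H = [[10, -24], [-24, 58]].
det H = 10·58 − (-24)² = 4 > 0 and H[1,1] = 10 > 0, so H is positive definite.
Therefore the origin is a local minimum.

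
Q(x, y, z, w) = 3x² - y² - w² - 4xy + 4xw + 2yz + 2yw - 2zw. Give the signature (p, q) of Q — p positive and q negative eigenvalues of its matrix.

The symmetric matrix is A = [[3, -2, 0, 2], [-2, -1, 1, 1], [0, 1, 0, -1], [2, 1, -1, -1]].
Applying the same elementary operations to the rows and columns of A produces a congruent diagonal matrix with entries 3, -7/3, 3/7, 0.
Counting signs: 2 positive, 1 negative, 1 zero.

(2, 1)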